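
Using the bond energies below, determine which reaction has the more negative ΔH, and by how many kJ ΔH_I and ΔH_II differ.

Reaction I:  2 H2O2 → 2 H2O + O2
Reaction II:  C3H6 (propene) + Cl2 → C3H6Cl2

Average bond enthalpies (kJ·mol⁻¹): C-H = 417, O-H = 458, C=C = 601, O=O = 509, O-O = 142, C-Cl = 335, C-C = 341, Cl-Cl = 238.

Reaction I:
  Bonds broken (reactants):
    O-H: 4 × 458 = 1832
    O-O: 2 × 142 = 284
    Σ(broken) = 2116 kJ
  Bonds formed (products):
    O-H: 4 × 458 = 1832
    O=O: 1 × 509 = 509
    Σ(formed) = 2341 kJ
  ΔH_I = 2116 − 2341 = −225 kJ
Reaction II:
  Bonds broken (reactants):
    C-C: 1 × 341 = 341
    C-H: 6 × 417 = 2502
    C=C: 1 × 601 = 601
    Cl-Cl: 1 × 238 = 238
    Σ(broken) = 3682 kJ
  Bonds formed (products):
    C-C: 2 × 341 = 682
    C-Cl: 2 × 335 = 670
    C-H: 6 × 417 = 2502
    Σ(formed) = 3854 kJ
  ΔH_II = 3682 − 3854 = −172 kJ
ΔH_I − ΔH_II = −53 kJ, so reaction I has the more negative ΔH; |ΔH_I − ΔH_II| = 53 kJ.

Reaction I, by 53 kJ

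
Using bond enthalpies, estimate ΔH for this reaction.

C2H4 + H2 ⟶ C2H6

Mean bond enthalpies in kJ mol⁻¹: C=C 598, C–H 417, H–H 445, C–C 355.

ΔH ≈ −146 kJ

Bonds broken (reactants):
  C–H: 4 × 417 = 1668
  C=C: 1 × 598 = 598
  H–H: 1 × 445 = 445
  Σ(broken) = 2711 kJ
Bonds formed (products):
  C–C: 1 × 355 = 355
  C–H: 6 × 417 = 2502
  Σ(formed) = 2857 kJ
ΔH = Σ(broken) − Σ(formed) = 2711 − 2857 = −146 kJ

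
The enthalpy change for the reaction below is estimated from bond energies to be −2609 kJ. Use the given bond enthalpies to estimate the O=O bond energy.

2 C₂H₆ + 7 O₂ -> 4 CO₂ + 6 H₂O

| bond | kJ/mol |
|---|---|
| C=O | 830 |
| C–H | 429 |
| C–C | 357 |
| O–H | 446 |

Let D be the O=O bond energy.
Σ(broken) = 2×357 + 12×429 + 7×D = 5862 + 7D
Σ(formed) = 8×830 + 12×446 = 11992
ΔH = Σ(broken) − Σ(formed) = (5862 + 7D) − (11992) = −6130 + 7D
Setting this equal to −2609 kJ gives 7D = 3521, so D = 503 kJ/mol.

D(O=O) ≈ 503 kJ/mol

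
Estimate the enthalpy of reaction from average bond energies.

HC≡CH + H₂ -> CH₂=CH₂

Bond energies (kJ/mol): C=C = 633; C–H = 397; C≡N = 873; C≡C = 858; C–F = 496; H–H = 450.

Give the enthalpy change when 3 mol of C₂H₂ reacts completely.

Bonds broken (reactants):
  C≡C: 1 × 858 = 858
  C–H: 2 × 397 = 794
  H–H: 1 × 450 = 450
  Σ(broken) = 2102 kJ
Bonds formed (products):
  C–H: 4 × 397 = 1588
  C=C: 1 × 633 = 633
  Σ(formed) = 2221 kJ
ΔH = Σ(broken) − Σ(formed) = 2102 − 2221 = −119 kJ
For 3× the reaction as written: 3 × (−119) = −357 kJ

ΔH = −357 kJ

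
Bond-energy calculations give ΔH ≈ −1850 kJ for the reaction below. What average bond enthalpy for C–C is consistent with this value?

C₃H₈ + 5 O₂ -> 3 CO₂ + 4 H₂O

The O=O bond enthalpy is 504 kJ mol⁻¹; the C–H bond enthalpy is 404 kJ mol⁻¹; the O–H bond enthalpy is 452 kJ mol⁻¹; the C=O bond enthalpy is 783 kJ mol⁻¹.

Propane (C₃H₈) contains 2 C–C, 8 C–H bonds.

D(C–C) ≈ 356 kJ/mol

Let D be the C–C bond energy.
Σ(broken) = 2×D + 8×404 + 5×504 = 5752 + 2D
Σ(formed) = 6×783 + 8×452 = 8314
ΔH = Σ(broken) − Σ(formed) = (5752 + 2D) − (8314) = −2562 + 2D
Setting this equal to −1850 kJ gives 2D = 712, so D = 356 kJ/mol.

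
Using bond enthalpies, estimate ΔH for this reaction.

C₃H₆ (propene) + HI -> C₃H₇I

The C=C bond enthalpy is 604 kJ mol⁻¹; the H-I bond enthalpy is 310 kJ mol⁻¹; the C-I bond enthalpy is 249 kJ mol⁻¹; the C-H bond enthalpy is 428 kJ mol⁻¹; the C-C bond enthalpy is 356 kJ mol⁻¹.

Bonds broken (reactants):
  C-C: 1 × 356 = 356
  C-H: 6 × 428 = 2568
  C=C: 1 × 604 = 604
  H-I: 1 × 310 = 310
  Σ(broken) = 3838 kJ
Bonds formed (products):
  C-C: 2 × 356 = 712
  C-H: 7 × 428 = 2996
  C-I: 1 × 249 = 249
  Σ(formed) = 3957 kJ
ΔH = Σ(broken) − Σ(formed) = 3838 − 3957 = −119 kJ

ΔH ≈ −119 kJ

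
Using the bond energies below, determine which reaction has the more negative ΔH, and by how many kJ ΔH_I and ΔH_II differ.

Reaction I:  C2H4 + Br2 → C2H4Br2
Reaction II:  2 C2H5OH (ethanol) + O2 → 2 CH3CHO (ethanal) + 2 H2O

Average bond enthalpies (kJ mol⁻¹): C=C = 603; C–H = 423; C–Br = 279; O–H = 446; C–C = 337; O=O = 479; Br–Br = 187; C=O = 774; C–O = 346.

Reaction I:
  Bonds broken (reactants):
    Br–Br: 1 × 187 = 187
    C–H: 4 × 423 = 1692
    C=C: 1 × 603 = 603
    Σ(broken) = 2482 kJ
  Bonds formed (products):
    C–Br: 2 × 279 = 558
    C–C: 1 × 337 = 337
    C–H: 4 × 423 = 1692
    Σ(formed) = 2587 kJ
  ΔH_I = 2482 − 2587 = −105 kJ
Reaction II:
  Bonds broken (reactants):
    C–C: 2 × 337 = 674
    C–H: 10 × 423 = 4230
    C–O: 2 × 346 = 692
    O–H: 2 × 446 = 892
    O=O: 1 × 479 = 479
    Σ(broken) = 6967 kJ
  Bonds formed (products):
    C–C: 2 × 337 = 674
    C–H: 8 × 423 = 3384
    C=O: 2 × 774 = 1548
    O–H: 4 × 446 = 1784
    Σ(formed) = 7390 kJ
  ΔH_II = 6967 − 7390 = −423 kJ
ΔH_I − ΔH_II = +318 kJ, so reaction II has the more negative ΔH; |ΔH_I − ΔH_II| = 318 kJ.

Reaction II, by 318 kJ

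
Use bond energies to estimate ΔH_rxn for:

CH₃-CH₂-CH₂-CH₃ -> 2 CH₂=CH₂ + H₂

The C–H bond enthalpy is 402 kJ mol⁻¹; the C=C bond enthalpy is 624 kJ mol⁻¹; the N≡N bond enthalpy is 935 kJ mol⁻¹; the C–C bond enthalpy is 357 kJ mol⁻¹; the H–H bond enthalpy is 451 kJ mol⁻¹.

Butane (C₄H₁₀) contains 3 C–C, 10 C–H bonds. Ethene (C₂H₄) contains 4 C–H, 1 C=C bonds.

Bonds broken (reactants):
  C–C: 3 × 357 = 1071
  C–H: 10 × 402 = 4020
  Σ(broken) = 5091 kJ
Bonds formed (products):
  C–H: 8 × 402 = 3216
  C=C: 2 × 624 = 1248
  H–H: 1 × 451 = 451
  Σ(formed) = 4915 kJ
ΔH = Σ(broken) − Σ(formed) = 5091 − 4915 = +176 kJ

ΔH ≈ +176 kJ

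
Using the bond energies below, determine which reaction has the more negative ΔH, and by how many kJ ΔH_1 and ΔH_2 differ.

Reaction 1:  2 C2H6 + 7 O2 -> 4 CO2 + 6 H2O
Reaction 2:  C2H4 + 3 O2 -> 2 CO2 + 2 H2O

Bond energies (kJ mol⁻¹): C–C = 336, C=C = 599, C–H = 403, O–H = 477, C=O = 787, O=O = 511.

Reaction 1, by 1623 kJ

Reaction 1:
  Bonds broken (reactants):
    C–C: 2 × 336 = 672
    C–H: 12 × 403 = 4836
    O=O: 7 × 511 = 3577
    Σ(broken) = 9085 kJ
  Bonds formed (products):
    C=O: 8 × 787 = 6296
    O–H: 12 × 477 = 5724
    Σ(formed) = 12020 kJ
  ΔH_1 = 9085 − 12020 = −2935 kJ
Reaction 2:
  Bonds broken (reactants):
    C–H: 4 × 403 = 1612
    C=C: 1 × 599 = 599
    O=O: 3 × 511 = 1533
    Σ(broken) = 3744 kJ
  Bonds formed (products):
    C=O: 4 × 787 = 3148
    O–H: 4 × 477 = 1908
    Σ(formed) = 5056 kJ
  ΔH_2 = 3744 − 5056 = −1312 kJ
ΔH_1 − ΔH_2 = −1623 kJ, so reaction 1 has the more negative ΔH; |ΔH_1 − ΔH_2| = 1623 kJ.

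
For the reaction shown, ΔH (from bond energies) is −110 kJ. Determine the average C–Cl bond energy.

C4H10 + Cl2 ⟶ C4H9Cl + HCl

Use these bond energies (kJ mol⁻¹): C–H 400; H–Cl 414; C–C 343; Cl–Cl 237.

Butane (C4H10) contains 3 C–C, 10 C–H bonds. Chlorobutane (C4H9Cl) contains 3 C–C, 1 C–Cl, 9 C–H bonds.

Let D be the C–Cl bond energy.
Σ(broken) = 3×343 + 10×400 + 1×237 = 5266
Σ(formed) = 3×343 + 1×D + 9×400 + 1×414 = 5043 + D
ΔH = Σ(broken) − Σ(formed) = (5266) − (5043 + D) = +223 − D
Setting this equal to −110 kJ gives D = 333 kJ/mol.

D(C–Cl) ≈ 333 kJ/mol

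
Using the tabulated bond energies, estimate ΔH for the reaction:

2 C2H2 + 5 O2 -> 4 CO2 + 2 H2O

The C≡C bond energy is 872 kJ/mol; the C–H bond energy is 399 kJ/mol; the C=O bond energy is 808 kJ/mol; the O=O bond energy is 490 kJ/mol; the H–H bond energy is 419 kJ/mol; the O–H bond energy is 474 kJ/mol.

ΔH ≈ −2570 kJ

Bonds broken (reactants):
  C≡C: 2 × 872 = 1744
  C–H: 4 × 399 = 1596
  O=O: 5 × 490 = 2450
  Σ(broken) = 5790 kJ
Bonds formed (products):
  C=O: 8 × 808 = 6464
  O–H: 4 × 474 = 1896
  Σ(formed) = 8360 kJ
ΔH = Σ(broken) − Σ(formed) = 5790 − 8360 = −2570 kJ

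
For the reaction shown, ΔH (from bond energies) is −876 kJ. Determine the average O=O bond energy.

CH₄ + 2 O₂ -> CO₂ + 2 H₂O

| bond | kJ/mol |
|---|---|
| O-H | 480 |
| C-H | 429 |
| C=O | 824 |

D(O=O) ≈ 488 kJ/mol

Let D be the O=O bond energy.
Σ(broken) = 4×429 + 2×D = 1716 + 2D
Σ(formed) = 2×824 + 4×480 = 3568
ΔH = Σ(broken) − Σ(formed) = (1716 + 2D) − (3568) = −1852 + 2D
Setting this equal to −876 kJ gives 2D = 976, so D = 488 kJ/mol.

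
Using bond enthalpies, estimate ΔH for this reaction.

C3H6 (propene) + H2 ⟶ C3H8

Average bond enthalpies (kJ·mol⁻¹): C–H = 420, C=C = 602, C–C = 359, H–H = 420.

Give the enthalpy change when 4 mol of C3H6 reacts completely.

Bonds broken (reactants):
  C–C: 1 × 359 = 359
  C–H: 6 × 420 = 2520
  C=C: 1 × 602 = 602
  H–H: 1 × 420 = 420
  Σ(broken) = 3901 kJ
Bonds formed (products):
  C–C: 2 × 359 = 718
  C–H: 8 × 420 = 3360
  Σ(formed) = 4078 kJ
ΔH = Σ(broken) − Σ(formed) = 3901 − 4078 = −177 kJ
For 4× the reaction as written: 4 × (−177) = −708 kJ

ΔH = −708 kJ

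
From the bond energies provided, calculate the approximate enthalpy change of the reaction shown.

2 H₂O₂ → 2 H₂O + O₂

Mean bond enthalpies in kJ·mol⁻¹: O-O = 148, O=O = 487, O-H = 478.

ΔH ≈ −191 kJ

Bonds broken (reactants):
  O-H: 4 × 478 = 1912
  O-O: 2 × 148 = 296
  Σ(broken) = 2208 kJ
Bonds formed (products):
  O-H: 4 × 478 = 1912
  O=O: 1 × 487 = 487
  Σ(formed) = 2399 kJ
ΔH = Σ(broken) − Σ(formed) = 2208 − 2399 = −191 kJ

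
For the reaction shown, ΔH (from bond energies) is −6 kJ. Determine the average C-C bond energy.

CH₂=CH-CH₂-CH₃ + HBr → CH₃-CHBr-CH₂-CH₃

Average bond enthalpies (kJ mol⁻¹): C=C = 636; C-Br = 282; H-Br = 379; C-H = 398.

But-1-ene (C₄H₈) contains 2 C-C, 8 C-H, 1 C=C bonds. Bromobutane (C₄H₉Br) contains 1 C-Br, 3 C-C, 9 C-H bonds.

D(C-C) ≈ 341 kJ/mol

Let D be the C-C bond energy.
Σ(broken) = 2×D + 8×398 + 1×636 + 1×379 = 4199 + 2D
Σ(formed) = 1×282 + 3×D + 9×398 = 3864 + 3D
ΔH = Σ(broken) − Σ(formed) = (4199 + 2D) − (3864 + 3D) = +335 − D
Setting this equal to −6 kJ gives D = 341 kJ/mol.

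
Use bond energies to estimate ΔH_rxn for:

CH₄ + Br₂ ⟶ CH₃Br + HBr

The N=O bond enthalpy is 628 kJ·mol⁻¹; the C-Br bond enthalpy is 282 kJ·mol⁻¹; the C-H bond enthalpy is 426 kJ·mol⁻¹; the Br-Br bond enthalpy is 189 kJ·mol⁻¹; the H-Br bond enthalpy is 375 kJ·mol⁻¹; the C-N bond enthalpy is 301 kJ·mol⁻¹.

ΔH ≈ −42 kJ

Bonds broken (reactants):
  Br-Br: 1 × 189 = 189
  C-H: 4 × 426 = 1704
  Σ(broken) = 1893 kJ
Bonds formed (products):
  C-Br: 1 × 282 = 282
  C-H: 3 × 426 = 1278
  H-Br: 1 × 375 = 375
  Σ(formed) = 1935 kJ
ΔH = Σ(broken) − Σ(formed) = 1893 − 1935 = −42 kJ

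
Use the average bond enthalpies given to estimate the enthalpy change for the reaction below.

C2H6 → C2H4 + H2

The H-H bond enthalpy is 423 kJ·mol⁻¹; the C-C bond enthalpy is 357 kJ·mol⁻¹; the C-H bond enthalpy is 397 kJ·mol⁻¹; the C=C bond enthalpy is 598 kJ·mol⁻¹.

Bonds broken (reactants):
  C-C: 1 × 357 = 357
  C-H: 6 × 397 = 2382
  Σ(broken) = 2739 kJ
Bonds formed (products):
  C-H: 4 × 397 = 1588
  C=C: 1 × 598 = 598
  H-H: 1 × 423 = 423
  Σ(formed) = 2609 kJ
ΔH = Σ(broken) − Σ(formed) = 2739 − 2609 = +130 kJ

ΔH ≈ +130 kJ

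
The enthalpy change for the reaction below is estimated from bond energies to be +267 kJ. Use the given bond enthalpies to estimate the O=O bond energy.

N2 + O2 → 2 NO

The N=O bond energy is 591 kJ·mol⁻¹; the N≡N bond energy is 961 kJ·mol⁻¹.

D(O=O) ≈ 488 kJ/mol

Let D be the O=O bond energy.
Σ(broken) = 1×961 + 1×D = 961 + D
Σ(formed) = 2×591 = 1182
ΔH = Σ(broken) − Σ(formed) = (961 + D) − (1182) = −221 + D
Setting this equal to +267 kJ gives D = 488 kJ/mol.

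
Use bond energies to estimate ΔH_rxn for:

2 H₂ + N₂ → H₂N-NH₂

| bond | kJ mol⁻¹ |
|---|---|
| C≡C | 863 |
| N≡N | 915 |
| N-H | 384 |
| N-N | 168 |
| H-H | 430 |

ΔH ≈ +71 kJ

Bonds broken (reactants):
  H-H: 2 × 430 = 860
  N≡N: 1 × 915 = 915
  Σ(broken) = 1775 kJ
Bonds formed (products):
  N-H: 4 × 384 = 1536
  N-N: 1 × 168 = 168
  Σ(formed) = 1704 kJ
ΔH = Σ(broken) − Σ(formed) = 1775 − 1704 = +71 kJ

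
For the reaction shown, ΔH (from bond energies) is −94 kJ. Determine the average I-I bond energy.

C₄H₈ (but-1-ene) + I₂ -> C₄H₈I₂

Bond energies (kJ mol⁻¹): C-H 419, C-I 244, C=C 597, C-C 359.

Let D be the I-I bond energy.
Σ(broken) = 2×359 + 8×419 + 1×597 + 1×D = 4667 + D
Σ(formed) = 3×359 + 8×419 + 2×244 = 4917
ΔH = Σ(broken) − Σ(formed) = (4667 + D) − (4917) = −250 + D
Setting this equal to −94 kJ gives D = 156 kJ/mol.

D(I-I) ≈ 156 kJ/mol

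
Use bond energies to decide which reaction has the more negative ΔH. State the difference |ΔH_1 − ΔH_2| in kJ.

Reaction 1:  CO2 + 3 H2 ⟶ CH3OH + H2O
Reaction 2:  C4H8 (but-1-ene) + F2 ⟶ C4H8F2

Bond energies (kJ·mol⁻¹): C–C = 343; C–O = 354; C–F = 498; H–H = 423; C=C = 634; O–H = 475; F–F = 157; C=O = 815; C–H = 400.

Reaction 2, by 468 kJ

Reaction 1:
  Bonds broken (reactants):
    C=O: 2 × 815 = 1630
    H–H: 3 × 423 = 1269
    Σ(broken) = 2899 kJ
  Bonds formed (products):
    C–H: 3 × 400 = 1200
    C–O: 1 × 354 = 354
    O–H: 3 × 475 = 1425
    Σ(formed) = 2979 kJ
  ΔH_1 = 2899 − 2979 = −80 kJ
Reaction 2:
  Bonds broken (reactants):
    C–C: 2 × 343 = 686
    C–H: 8 × 400 = 3200
    C=C: 1 × 634 = 634
    F–F: 1 × 157 = 157
    Σ(broken) = 4677 kJ
  Bonds formed (products):
    C–C: 3 × 343 = 1029
    C–F: 2 × 498 = 996
    C–H: 8 × 400 = 3200
    Σ(formed) = 5225 kJ
  ΔH_2 = 4677 − 5225 = −548 kJ
ΔH_1 − ΔH_2 = +468 kJ, so reaction 2 has the more negative ΔH; |ΔH_1 − ΔH_2| = 468 kJ.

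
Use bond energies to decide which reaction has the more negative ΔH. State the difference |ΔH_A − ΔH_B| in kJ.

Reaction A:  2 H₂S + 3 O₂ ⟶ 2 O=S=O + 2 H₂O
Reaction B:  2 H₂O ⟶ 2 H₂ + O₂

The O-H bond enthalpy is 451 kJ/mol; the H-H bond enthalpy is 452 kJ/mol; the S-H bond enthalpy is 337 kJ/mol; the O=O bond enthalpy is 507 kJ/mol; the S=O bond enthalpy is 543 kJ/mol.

Reaction A, by 1500 kJ

Reaction A:
  Bonds broken (reactants):
    O=O: 3 × 507 = 1521
    S-H: 4 × 337 = 1348
    Σ(broken) = 2869 kJ
  Bonds formed (products):
    O-H: 4 × 451 = 1804
    S=O: 4 × 543 = 2172
    Σ(formed) = 3976 kJ
  ΔH_A = 2869 − 3976 = −1107 kJ
Reaction B:
  Bonds broken (reactants):
    O-H: 4 × 451 = 1804
    Σ(broken) = 1804 kJ
  Bonds formed (products):
    H-H: 2 × 452 = 904
    O=O: 1 × 507 = 507
    Σ(formed) = 1411 kJ
  ΔH_B = 1804 − 1411 = +393 kJ
ΔH_A − ΔH_B = −1500 kJ, so reaction A has the more negative ΔH; |ΔH_A − ΔH_B| = 1500 kJ.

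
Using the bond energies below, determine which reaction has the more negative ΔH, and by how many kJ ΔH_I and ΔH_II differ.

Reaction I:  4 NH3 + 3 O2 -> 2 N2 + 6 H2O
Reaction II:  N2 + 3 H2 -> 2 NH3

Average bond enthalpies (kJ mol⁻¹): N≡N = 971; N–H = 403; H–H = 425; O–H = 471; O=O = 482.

Reaction I:
  Bonds broken (reactants):
    N–H: 12 × 403 = 4836
    O=O: 3 × 482 = 1446
    Σ(broken) = 6282 kJ
  Bonds formed (products):
    N≡N: 2 × 971 = 1942
    O–H: 12 × 471 = 5652
    Σ(formed) = 7594 kJ
  ΔH_I = 6282 − 7594 = −1312 kJ
Reaction II:
  Bonds broken (reactants):
    H–H: 3 × 425 = 1275
    N≡N: 1 × 971 = 971
    Σ(broken) = 2246 kJ
  Bonds formed (products):
    N–H: 6 × 403 = 2418
    Σ(formed) = 2418 kJ
  ΔH_II = 2246 − 2418 = −172 kJ
ΔH_I − ΔH_II = −1140 kJ, so reaction I has the more negative ΔH; |ΔH_I − ΔH_II| = 1140 kJ.

Reaction I, by 1140 kJ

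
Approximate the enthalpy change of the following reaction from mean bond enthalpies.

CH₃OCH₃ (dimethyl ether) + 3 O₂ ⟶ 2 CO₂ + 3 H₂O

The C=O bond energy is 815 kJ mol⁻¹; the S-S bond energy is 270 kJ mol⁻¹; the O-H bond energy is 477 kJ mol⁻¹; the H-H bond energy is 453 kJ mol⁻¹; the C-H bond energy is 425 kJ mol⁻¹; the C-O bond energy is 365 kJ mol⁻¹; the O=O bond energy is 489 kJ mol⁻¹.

Bonds broken (reactants):
  C-H: 6 × 425 = 2550
  C-O: 2 × 365 = 730
  O=O: 3 × 489 = 1467
  Σ(broken) = 4747 kJ
Bonds formed (products):
  C=O: 4 × 815 = 3260
  O-H: 6 × 477 = 2862
  Σ(formed) = 6122 kJ
ΔH = Σ(broken) − Σ(formed) = 4747 − 6122 = −1375 kJ

ΔH ≈ −1375 kJ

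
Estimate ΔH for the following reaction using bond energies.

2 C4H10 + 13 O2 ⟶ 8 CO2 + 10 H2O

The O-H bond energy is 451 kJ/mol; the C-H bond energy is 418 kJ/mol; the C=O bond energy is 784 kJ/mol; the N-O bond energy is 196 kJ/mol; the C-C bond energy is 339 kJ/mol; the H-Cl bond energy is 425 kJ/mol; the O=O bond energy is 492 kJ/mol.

ΔH ≈ −4774 kJ

Bonds broken (reactants):
  C-C: 6 × 339 = 2034
  C-H: 20 × 418 = 8360
  O=O: 13 × 492 = 6396
  Σ(broken) = 16790 kJ
Bonds formed (products):
  C=O: 16 × 784 = 12544
  O-H: 20 × 451 = 9020
  Σ(formed) = 21564 kJ
ΔH = Σ(broken) − Σ(formed) = 16790 − 21564 = −4774 kJ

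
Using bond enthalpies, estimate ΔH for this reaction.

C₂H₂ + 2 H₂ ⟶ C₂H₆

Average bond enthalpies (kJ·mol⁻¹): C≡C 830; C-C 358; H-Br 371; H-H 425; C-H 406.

Bonds broken (reactants):
  C≡C: 1 × 830 = 830
  C-H: 2 × 406 = 812
  H-H: 2 × 425 = 850
  Σ(broken) = 2492 kJ
Bonds formed (products):
  C-C: 1 × 358 = 358
  C-H: 6 × 406 = 2436
  Σ(formed) = 2794 kJ
ΔH = Σ(broken) − Σ(formed) = 2492 − 2794 = −302 kJ

ΔH ≈ −302 kJ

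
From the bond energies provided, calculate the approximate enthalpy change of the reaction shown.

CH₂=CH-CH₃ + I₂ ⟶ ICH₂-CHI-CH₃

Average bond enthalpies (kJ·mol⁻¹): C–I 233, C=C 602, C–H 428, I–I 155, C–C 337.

Bonds broken (reactants):
  C–C: 1 × 337 = 337
  C–H: 6 × 428 = 2568
  C=C: 1 × 602 = 602
  I–I: 1 × 155 = 155
  Σ(broken) = 3662 kJ
Bonds formed (products):
  C–C: 2 × 337 = 674
  C–H: 6 × 428 = 2568
  C–I: 2 × 233 = 466
  Σ(formed) = 3708 kJ
ΔH = Σ(broken) − Σ(formed) = 3662 − 3708 = −46 kJ

ΔH ≈ −46 kJ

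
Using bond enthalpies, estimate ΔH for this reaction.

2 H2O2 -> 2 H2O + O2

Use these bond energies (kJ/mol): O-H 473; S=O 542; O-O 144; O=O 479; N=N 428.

ΔH ≈ −191 kJ

Bonds broken (reactants):
  O-H: 4 × 473 = 1892
  O-O: 2 × 144 = 288
  Σ(broken) = 2180 kJ
Bonds formed (products):
  O-H: 4 × 473 = 1892
  O=O: 1 × 479 = 479
  Σ(formed) = 2371 kJ
ΔH = Σ(broken) − Σ(formed) = 2180 − 2371 = −191 kJ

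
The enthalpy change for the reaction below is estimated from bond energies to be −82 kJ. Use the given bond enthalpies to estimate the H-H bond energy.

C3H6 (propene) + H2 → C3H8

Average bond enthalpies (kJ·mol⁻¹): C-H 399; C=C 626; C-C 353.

Let D be the H-H bond energy.
Σ(broken) = 1×353 + 6×399 + 1×626 + 1×D = 3373 + D
Σ(formed) = 2×353 + 8×399 = 3898
ΔH = Σ(broken) − Σ(formed) = (3373 + D) − (3898) = −525 + D
Setting this equal to −82 kJ gives D = 443 kJ/mol.

D(H-H) ≈ 443 kJ/mol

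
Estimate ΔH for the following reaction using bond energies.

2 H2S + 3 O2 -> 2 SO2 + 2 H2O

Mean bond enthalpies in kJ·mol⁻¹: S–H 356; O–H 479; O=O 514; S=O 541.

ΔH ≈ −1114 kJ

Bonds broken (reactants):
  O=O: 3 × 514 = 1542
  S–H: 4 × 356 = 1424
  Σ(broken) = 2966 kJ
Bonds formed (products):
  O–H: 4 × 479 = 1916
  S=O: 4 × 541 = 2164
  Σ(formed) = 4080 kJ
ΔH = Σ(broken) − Σ(formed) = 2966 − 4080 = −1114 kJ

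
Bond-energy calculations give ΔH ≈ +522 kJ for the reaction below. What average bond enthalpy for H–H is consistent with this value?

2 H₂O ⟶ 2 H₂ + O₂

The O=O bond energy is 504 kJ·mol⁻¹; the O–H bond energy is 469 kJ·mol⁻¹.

Let D be the H–H bond energy.
Σ(broken) = 4×469 = 1876
Σ(formed) = 2×D + 1×504 = 504 + 2D
ΔH = Σ(broken) − Σ(formed) = (1876) − (504 + 2D) = +1372 − 2D
Setting this equal to +522 kJ gives 2D = 850, so D = 425 kJ/mol.

D(H–H) ≈ 425 kJ/mol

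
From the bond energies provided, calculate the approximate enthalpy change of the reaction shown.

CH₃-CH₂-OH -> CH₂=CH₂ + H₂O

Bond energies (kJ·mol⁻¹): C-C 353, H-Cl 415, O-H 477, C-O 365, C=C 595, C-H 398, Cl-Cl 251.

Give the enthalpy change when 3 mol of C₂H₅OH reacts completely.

Bonds broken (reactants):
  C-C: 1 × 353 = 353
  C-H: 5 × 398 = 1990
  C-O: 1 × 365 = 365
  O-H: 1 × 477 = 477
  Σ(broken) = 3185 kJ
Bonds formed (products):
  C-H: 4 × 398 = 1592
  C=C: 1 × 595 = 595
  O-H: 2 × 477 = 954
  Σ(formed) = 3141 kJ
ΔH = Σ(broken) − Σ(formed) = 3185 − 3141 = +44 kJ
For 3× the reaction as written: 3 × (+44) = +132 kJ

ΔH = +132 kJ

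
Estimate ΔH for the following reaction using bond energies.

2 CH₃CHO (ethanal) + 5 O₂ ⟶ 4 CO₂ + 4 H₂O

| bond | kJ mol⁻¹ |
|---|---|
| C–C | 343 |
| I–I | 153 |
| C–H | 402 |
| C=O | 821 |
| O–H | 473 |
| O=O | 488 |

ΔH ≈ −2368 kJ

Bonds broken (reactants):
  C–C: 2 × 343 = 686
  C–H: 8 × 402 = 3216
  C=O: 2 × 821 = 1642
  O=O: 5 × 488 = 2440
  Σ(broken) = 7984 kJ
Bonds formed (products):
  C=O: 8 × 821 = 6568
  O–H: 8 × 473 = 3784
  Σ(formed) = 10352 kJ
ΔH = Σ(broken) − Σ(formed) = 7984 − 10352 = −2368 kJ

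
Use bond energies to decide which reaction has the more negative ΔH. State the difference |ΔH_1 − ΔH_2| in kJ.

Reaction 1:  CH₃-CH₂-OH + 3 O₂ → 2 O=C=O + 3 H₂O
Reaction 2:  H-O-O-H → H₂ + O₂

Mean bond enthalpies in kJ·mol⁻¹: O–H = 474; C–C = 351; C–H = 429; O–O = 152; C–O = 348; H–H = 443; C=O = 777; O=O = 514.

Reaction 1, by 1235 kJ

Reaction 1:
  Bonds broken (reactants):
    C–C: 1 × 351 = 351
    C–H: 5 × 429 = 2145
    C–O: 1 × 348 = 348
    O–H: 1 × 474 = 474
    O=O: 3 × 514 = 1542
    Σ(broken) = 4860 kJ
  Bonds formed (products):
    C=O: 4 × 777 = 3108
    O–H: 6 × 474 = 2844
    Σ(formed) = 5952 kJ
  ΔH_1 = 4860 − 5952 = −1092 kJ
Reaction 2:
  Bonds broken (reactants):
    O–H: 2 × 474 = 948
    O–O: 1 × 152 = 152
    Σ(broken) = 1100 kJ
  Bonds formed (products):
    H–H: 1 × 443 = 443
    O=O: 1 × 514 = 514
    Σ(formed) = 957 kJ
  ΔH_2 = 1100 − 957 = +143 kJ
ΔH_1 − ΔH_2 = −1235 kJ, so reaction 1 has the more negative ΔH; |ΔH_1 − ΔH_2| = 1235 kJ.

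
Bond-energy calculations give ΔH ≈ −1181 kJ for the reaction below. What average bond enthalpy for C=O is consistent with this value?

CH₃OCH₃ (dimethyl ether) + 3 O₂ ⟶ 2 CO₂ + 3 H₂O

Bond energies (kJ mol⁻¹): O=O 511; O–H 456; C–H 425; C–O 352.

D(C=O) ≈ 808 kJ/mol

Let D be the C=O bond energy.
Σ(broken) = 6×425 + 2×352 + 3×511 = 4787
Σ(formed) = 4×D + 6×456 = 2736 + 4D
ΔH = Σ(broken) − Σ(formed) = (4787) − (2736 + 4D) = +2051 − 4D
Setting this equal to −1181 kJ gives 4D = 3232, so D = 808 kJ/mol.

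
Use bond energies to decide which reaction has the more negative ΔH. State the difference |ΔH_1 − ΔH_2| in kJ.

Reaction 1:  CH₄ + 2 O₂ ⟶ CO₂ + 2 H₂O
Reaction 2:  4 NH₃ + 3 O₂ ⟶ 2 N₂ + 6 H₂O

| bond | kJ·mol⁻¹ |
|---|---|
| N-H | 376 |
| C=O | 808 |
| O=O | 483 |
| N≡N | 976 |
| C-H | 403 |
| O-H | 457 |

Reaction 1:
  Bonds broken (reactants):
    C-H: 4 × 403 = 1612
    O=O: 2 × 483 = 966
    Σ(broken) = 2578 kJ
  Bonds formed (products):
    C=O: 2 × 808 = 1616
    O-H: 4 × 457 = 1828
    Σ(formed) = 3444 kJ
  ΔH_1 = 2578 − 3444 = −866 kJ
Reaction 2:
  Bonds broken (reactants):
    N-H: 12 × 376 = 4512
    O=O: 3 × 483 = 1449
    Σ(broken) = 5961 kJ
  Bonds formed (products):
    N≡N: 2 × 976 = 1952
    O-H: 12 × 457 = 5484
    Σ(formed) = 7436 kJ
  ΔH_2 = 5961 − 7436 = −1475 kJ
ΔH_1 − ΔH_2 = +609 kJ, so reaction 2 has the more negative ΔH; |ΔH_1 − ΔH_2| = 609 kJ.

Reaction 2, by 609 kJ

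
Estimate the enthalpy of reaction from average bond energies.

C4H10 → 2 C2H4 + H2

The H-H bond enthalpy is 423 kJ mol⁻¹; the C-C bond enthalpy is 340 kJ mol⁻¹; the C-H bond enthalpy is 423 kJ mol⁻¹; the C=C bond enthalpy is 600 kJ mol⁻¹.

ΔH ≈ +243 kJ

Bonds broken (reactants):
  C-C: 3 × 340 = 1020
  C-H: 10 × 423 = 4230
  Σ(broken) = 5250 kJ
Bonds formed (products):
  C-H: 8 × 423 = 3384
  C=C: 2 × 600 = 1200
  H-H: 1 × 423 = 423
  Σ(formed) = 5007 kJ
ΔH = Σ(broken) − Σ(formed) = 5250 − 5007 = +243 kJ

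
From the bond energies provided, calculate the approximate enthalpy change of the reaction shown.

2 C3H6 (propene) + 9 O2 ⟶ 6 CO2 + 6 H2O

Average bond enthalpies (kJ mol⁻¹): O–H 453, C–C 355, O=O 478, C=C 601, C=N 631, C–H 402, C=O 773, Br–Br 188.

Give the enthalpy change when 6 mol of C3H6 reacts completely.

Bonds broken (reactants):
  C–C: 2 × 355 = 710
  C–H: 12 × 402 = 4824
  C=C: 2 × 601 = 1202
  O=O: 9 × 478 = 4302
  Σ(broken) = 11038 kJ
Bonds formed (products):
  C=O: 12 × 773 = 9276
  O–H: 12 × 453 = 5436
  Σ(formed) = 14712 kJ
ΔH = Σ(broken) − Σ(formed) = 11038 − 14712 = −3674 kJ
For 3× the reaction as written: 3 × (−3674) = −11022 kJ

ΔH = −11022 kJ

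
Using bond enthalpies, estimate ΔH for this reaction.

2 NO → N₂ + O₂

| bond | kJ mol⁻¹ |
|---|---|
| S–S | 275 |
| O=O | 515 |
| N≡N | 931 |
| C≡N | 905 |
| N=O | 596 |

ΔH ≈ −254 kJ

Bonds broken (reactants):
  N=O: 2 × 596 = 1192
  Σ(broken) = 1192 kJ
Bonds formed (products):
  N≡N: 1 × 931 = 931
  O=O: 1 × 515 = 515
  Σ(formed) = 1446 kJ
ΔH = Σ(broken) − Σ(formed) = 1192 − 1446 = −254 kJ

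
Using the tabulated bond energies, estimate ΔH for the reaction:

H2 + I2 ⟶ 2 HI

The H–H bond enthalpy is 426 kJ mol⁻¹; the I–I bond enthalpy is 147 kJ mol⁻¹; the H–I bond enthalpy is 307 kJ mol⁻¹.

Bonds broken (reactants):
  H–H: 1 × 426 = 426
  I–I: 1 × 147 = 147
  Σ(broken) = 573 kJ
Bonds formed (products):
  H–I: 2 × 307 = 614
  Σ(formed) = 614 kJ
ΔH = Σ(broken) − Σ(formed) = 573 − 614 = −41 kJ

ΔH ≈ −41 kJ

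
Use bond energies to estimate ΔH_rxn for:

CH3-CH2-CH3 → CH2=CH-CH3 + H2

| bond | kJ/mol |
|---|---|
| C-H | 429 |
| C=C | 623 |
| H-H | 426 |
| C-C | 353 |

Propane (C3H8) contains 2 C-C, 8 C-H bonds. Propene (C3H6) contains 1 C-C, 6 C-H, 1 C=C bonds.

Bonds broken (reactants):
  C-C: 2 × 353 = 706
  C-H: 8 × 429 = 3432
  Σ(broken) = 4138 kJ
Bonds formed (products):
  C-C: 1 × 353 = 353
  C-H: 6 × 429 = 2574
  C=C: 1 × 623 = 623
  H-H: 1 × 426 = 426
  Σ(formed) = 3976 kJ
ΔH = Σ(broken) − Σ(formed) = 4138 − 3976 = +162 kJ

ΔH ≈ +162 kJ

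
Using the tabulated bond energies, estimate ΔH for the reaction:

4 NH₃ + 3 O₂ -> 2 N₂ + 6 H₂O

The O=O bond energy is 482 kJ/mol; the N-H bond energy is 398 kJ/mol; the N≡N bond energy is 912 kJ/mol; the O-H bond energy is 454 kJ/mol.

ΔH ≈ −1050 kJ

Bonds broken (reactants):
  N-H: 12 × 398 = 4776
  O=O: 3 × 482 = 1446
  Σ(broken) = 6222 kJ
Bonds formed (products):
  N≡N: 2 × 912 = 1824
  O-H: 12 × 454 = 5448
  Σ(formed) = 7272 kJ
ΔH = Σ(broken) − Σ(formed) = 6222 − 7272 = −1050 kJ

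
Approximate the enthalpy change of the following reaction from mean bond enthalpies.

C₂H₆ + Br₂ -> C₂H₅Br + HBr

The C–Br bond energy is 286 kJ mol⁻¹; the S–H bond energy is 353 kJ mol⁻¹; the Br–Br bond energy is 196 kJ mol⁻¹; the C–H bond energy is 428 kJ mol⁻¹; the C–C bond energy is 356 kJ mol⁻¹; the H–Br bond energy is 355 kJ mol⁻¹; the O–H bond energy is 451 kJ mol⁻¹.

ΔH ≈ −17 kJ

Bonds broken (reactants):
  Br–Br: 1 × 196 = 196
  C–C: 1 × 356 = 356
  C–H: 6 × 428 = 2568
  Σ(broken) = 3120 kJ
Bonds formed (products):
  C–Br: 1 × 286 = 286
  C–C: 1 × 356 = 356
  C–H: 5 × 428 = 2140
  H–Br: 1 × 355 = 355
  Σ(formed) = 3137 kJ
ΔH = Σ(broken) − Σ(formed) = 3120 − 3137 = −17 kJ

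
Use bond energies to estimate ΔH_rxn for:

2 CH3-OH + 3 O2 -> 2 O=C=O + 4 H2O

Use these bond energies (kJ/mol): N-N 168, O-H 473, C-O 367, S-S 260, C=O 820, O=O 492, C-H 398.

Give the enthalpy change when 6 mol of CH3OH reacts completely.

Bonds broken (reactants):
  C-H: 6 × 398 = 2388
  C-O: 2 × 367 = 734
  O-H: 2 × 473 = 946
  O=O: 3 × 492 = 1476
  Σ(broken) = 5544 kJ
Bonds formed (products):
  C=O: 4 × 820 = 3280
  O-H: 8 × 473 = 3784
  Σ(formed) = 7064 kJ
ΔH = Σ(broken) − Σ(formed) = 5544 − 7064 = −1520 kJ
For 3× the reaction as written: 3 × (−1520) = −4560 kJ

ΔH = −4560 kJ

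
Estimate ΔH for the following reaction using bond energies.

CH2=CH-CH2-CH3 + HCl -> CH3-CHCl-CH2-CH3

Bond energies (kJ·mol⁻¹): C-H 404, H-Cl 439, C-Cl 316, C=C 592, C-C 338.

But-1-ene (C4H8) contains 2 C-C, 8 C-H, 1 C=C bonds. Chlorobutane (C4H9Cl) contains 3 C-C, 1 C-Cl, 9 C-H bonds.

ΔH ≈ −27 kJ

Bonds broken (reactants):
  C-C: 2 × 338 = 676
  C-H: 8 × 404 = 3232
  C=C: 1 × 592 = 592
  H-Cl: 1 × 439 = 439
  Σ(broken) = 4939 kJ
Bonds formed (products):
  C-C: 3 × 338 = 1014
  C-Cl: 1 × 316 = 316
  C-H: 9 × 404 = 3636
  Σ(formed) = 4966 kJ
ΔH = Σ(broken) − Σ(formed) = 4939 − 4966 = −27 kJ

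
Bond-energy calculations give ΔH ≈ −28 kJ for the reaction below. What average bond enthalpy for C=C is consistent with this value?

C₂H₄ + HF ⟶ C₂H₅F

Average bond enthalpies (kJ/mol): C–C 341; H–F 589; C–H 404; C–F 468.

Let D be the C=C bond energy.
Σ(broken) = 4×404 + 1×D + 1×589 = 2205 + D
Σ(formed) = 1×341 + 1×468 + 5×404 = 2829
ΔH = Σ(broken) − Σ(formed) = (2205 + D) − (2829) = −624 + D
Setting this equal to −28 kJ gives D = 596 kJ/mol.

D(C=C) ≈ 596 kJ/mol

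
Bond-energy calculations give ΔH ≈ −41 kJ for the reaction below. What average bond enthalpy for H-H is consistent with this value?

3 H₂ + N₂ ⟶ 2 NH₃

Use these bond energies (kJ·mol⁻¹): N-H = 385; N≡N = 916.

Let D be the H-H bond energy.
Σ(broken) = 3×D + 1×916 = 916 + 3D
Σ(formed) = 6×385 = 2310
ΔH = Σ(broken) − Σ(formed) = (916 + 3D) − (2310) = −1394 + 3D
Setting this equal to −41 kJ gives 3D = 1353, so D = 451 kJ/mol.

D(H-H) ≈ 451 kJ/mol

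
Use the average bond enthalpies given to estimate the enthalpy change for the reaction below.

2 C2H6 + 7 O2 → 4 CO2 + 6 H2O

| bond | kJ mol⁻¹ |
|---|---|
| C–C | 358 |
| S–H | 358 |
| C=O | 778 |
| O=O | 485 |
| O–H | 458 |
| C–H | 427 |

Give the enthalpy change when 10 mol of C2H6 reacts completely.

ΔH = −12425 kJ

Bonds broken (reactants):
  C–C: 2 × 358 = 716
  C–H: 12 × 427 = 5124
  O=O: 7 × 485 = 3395
  Σ(broken) = 9235 kJ
Bonds formed (products):
  C=O: 8 × 778 = 6224
  O–H: 12 × 458 = 5496
  Σ(formed) = 11720 kJ
ΔH = Σ(broken) − Σ(formed) = 9235 − 11720 = −2485 kJ
For 5× the reaction as written: 5 × (−2485) = −12425 kJ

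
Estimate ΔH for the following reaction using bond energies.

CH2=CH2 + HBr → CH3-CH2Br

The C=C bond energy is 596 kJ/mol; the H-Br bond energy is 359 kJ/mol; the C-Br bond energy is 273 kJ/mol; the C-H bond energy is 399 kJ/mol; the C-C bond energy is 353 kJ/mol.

Bonds broken (reactants):
  C-H: 4 × 399 = 1596
  C=C: 1 × 596 = 596
  H-Br: 1 × 359 = 359
  Σ(broken) = 2551 kJ
Bonds formed (products):
  C-Br: 1 × 273 = 273
  C-C: 1 × 353 = 353
  C-H: 5 × 399 = 1995
  Σ(formed) = 2621 kJ
ΔH = Σ(broken) − Σ(formed) = 2551 − 2621 = −70 kJ

ΔH ≈ −70 kJ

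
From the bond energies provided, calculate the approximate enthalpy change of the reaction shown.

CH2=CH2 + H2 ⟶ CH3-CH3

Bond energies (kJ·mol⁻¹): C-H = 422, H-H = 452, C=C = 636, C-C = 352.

Bonds broken (reactants):
  C-H: 4 × 422 = 1688
  C=C: 1 × 636 = 636
  H-H: 1 × 452 = 452
  Σ(broken) = 2776 kJ
Bonds formed (products):
  C-C: 1 × 352 = 352
  C-H: 6 × 422 = 2532
  Σ(formed) = 2884 kJ
ΔH = Σ(broken) − Σ(formed) = 2776 − 2884 = −108 kJ

ΔH ≈ −108 kJ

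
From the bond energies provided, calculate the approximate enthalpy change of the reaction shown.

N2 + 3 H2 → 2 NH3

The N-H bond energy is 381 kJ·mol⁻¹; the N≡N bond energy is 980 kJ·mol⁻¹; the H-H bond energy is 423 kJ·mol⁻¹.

ΔH ≈ −37 kJ

Bonds broken (reactants):
  H-H: 3 × 423 = 1269
  N≡N: 1 × 980 = 980
  Σ(broken) = 2249 kJ
Bonds formed (products):
  N-H: 6 × 381 = 2286
  Σ(formed) = 2286 kJ
ΔH = Σ(broken) − Σ(formed) = 2249 − 2286 = −37 kJ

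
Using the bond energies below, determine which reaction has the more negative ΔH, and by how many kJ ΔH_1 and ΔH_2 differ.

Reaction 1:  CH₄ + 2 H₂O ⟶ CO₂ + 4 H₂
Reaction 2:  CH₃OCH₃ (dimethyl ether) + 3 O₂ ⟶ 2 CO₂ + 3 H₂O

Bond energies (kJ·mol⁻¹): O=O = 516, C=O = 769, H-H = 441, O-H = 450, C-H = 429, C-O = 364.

Reaction 1:
  Bonds broken (reactants):
    C-H: 4 × 429 = 1716
    O-H: 4 × 450 = 1800
    Σ(broken) = 3516 kJ
  Bonds formed (products):
    C=O: 2 × 769 = 1538
    H-H: 4 × 441 = 1764
    Σ(formed) = 3302 kJ
  ΔH_1 = 3516 − 3302 = +214 kJ
Reaction 2:
  Bonds broken (reactants):
    C-H: 6 × 429 = 2574
    C-O: 2 × 364 = 728
    O=O: 3 × 516 = 1548
    Σ(broken) = 4850 kJ
  Bonds formed (products):
    C=O: 4 × 769 = 3076
    O-H: 6 × 450 = 2700
    Σ(formed) = 5776 kJ
  ΔH_2 = 4850 − 5776 = −926 kJ
ΔH_1 − ΔH_2 = +1140 kJ, so reaction 2 has the more negative ΔH; |ΔH_1 − ΔH_2| = 1140 kJ.

Reaction 2, by 1140 kJ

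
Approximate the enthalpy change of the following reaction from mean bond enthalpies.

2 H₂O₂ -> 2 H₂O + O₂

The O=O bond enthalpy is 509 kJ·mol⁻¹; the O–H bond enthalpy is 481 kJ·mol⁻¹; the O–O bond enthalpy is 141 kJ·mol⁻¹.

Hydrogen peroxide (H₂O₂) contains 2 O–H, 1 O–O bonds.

ΔH ≈ −227 kJ

Bonds broken (reactants):
  O–H: 4 × 481 = 1924
  O–O: 2 × 141 = 282
  Σ(broken) = 2206 kJ
Bonds formed (products):
  O–H: 4 × 481 = 1924
  O=O: 1 × 509 = 509
  Σ(formed) = 2433 kJ
ΔH = Σ(broken) − Σ(formed) = 2206 − 2433 = −227 kJ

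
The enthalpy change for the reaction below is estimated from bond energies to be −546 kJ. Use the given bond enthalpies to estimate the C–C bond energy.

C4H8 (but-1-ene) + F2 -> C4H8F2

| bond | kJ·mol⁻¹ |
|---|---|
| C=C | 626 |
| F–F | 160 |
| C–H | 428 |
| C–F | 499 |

D(C–C) ≈ 334 kJ/mol

Let D be the C–C bond energy.
Σ(broken) = 2×D + 8×428 + 1×626 + 1×160 = 4210 + 2D
Σ(formed) = 3×D + 2×499 + 8×428 = 4422 + 3D
ΔH = Σ(broken) − Σ(formed) = (4210 + 2D) − (4422 + 3D) = −212 − D
Setting this equal to −546 kJ gives D = 334 kJ/mol.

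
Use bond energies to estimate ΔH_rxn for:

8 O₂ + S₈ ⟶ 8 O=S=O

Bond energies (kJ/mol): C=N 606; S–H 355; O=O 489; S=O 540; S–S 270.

ΔH ≈ −2568 kJ

Bonds broken (reactants):
  O=O: 8 × 489 = 3912
  S–S: 8 × 270 = 2160
  Σ(broken) = 6072 kJ
Bonds formed (products):
  S=O: 16 × 540 = 8640
  Σ(formed) = 8640 kJ
ΔH = Σ(broken) − Σ(formed) = 6072 − 8640 = −2568 kJ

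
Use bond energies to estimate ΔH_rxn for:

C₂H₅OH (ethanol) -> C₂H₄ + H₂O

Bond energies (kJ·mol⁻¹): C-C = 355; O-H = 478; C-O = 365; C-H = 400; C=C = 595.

ΔH ≈ +47 kJ

Bonds broken (reactants):
  C-C: 1 × 355 = 355
  C-H: 5 × 400 = 2000
  C-O: 1 × 365 = 365
  O-H: 1 × 478 = 478
  Σ(broken) = 3198 kJ
Bonds formed (products):
  C-H: 4 × 400 = 1600
  C=C: 1 × 595 = 595
  O-H: 2 × 478 = 956
  Σ(formed) = 3151 kJ
ΔH = Σ(broken) − Σ(formed) = 3198 − 3151 = +47 kJ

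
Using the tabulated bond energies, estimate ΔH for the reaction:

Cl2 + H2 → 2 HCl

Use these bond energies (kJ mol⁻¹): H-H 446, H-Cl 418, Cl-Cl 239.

ΔH ≈ −151 kJ

Bonds broken (reactants):
  Cl-Cl: 1 × 239 = 239
  H-H: 1 × 446 = 446
  Σ(broken) = 685 kJ
Bonds formed (products):
  H-Cl: 2 × 418 = 836
  Σ(formed) = 836 kJ
ΔH = Σ(broken) − Σ(formed) = 685 − 836 = −151 kJ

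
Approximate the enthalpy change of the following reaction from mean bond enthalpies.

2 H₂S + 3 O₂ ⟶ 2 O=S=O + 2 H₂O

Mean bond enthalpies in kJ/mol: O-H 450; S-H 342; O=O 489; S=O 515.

ΔH ≈ −1025 kJ

Bonds broken (reactants):
  O=O: 3 × 489 = 1467
  S-H: 4 × 342 = 1368
  Σ(broken) = 2835 kJ
Bonds formed (products):
  O-H: 4 × 450 = 1800
  S=O: 4 × 515 = 2060
  Σ(formed) = 3860 kJ
ΔH = Σ(broken) − Σ(formed) = 2835 − 3860 = −1025 kJ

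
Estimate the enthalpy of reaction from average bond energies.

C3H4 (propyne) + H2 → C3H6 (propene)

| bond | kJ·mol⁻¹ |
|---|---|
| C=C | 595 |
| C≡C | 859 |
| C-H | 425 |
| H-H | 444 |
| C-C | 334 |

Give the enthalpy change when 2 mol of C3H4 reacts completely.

Bonds broken (reactants):
  C≡C: 1 × 859 = 859
  C-C: 1 × 334 = 334
  C-H: 4 × 425 = 1700
  H-H: 1 × 444 = 444
  Σ(broken) = 3337 kJ
Bonds formed (products):
  C-C: 1 × 334 = 334
  C-H: 6 × 425 = 2550
  C=C: 1 × 595 = 595
  Σ(formed) = 3479 kJ
ΔH = Σ(broken) − Σ(formed) = 3337 − 3479 = −142 kJ
For 2× the reaction as written: 2 × (−142) = −284 kJ

ΔH = −284 kJ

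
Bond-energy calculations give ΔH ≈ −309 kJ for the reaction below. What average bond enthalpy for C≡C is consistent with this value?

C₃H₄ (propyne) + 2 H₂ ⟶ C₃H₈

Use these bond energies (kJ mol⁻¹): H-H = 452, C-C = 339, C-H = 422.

D(C≡C) ≈ 814 kJ/mol

Let D be the C≡C bond energy.
Σ(broken) = 1×D + 1×339 + 4×422 + 2×452 = 2931 + D
Σ(formed) = 2×339 + 8×422 = 4054
ΔH = Σ(broken) − Σ(formed) = (2931 + D) − (4054) = −1123 + D
Setting this equal to −309 kJ gives D = 814 kJ/mol.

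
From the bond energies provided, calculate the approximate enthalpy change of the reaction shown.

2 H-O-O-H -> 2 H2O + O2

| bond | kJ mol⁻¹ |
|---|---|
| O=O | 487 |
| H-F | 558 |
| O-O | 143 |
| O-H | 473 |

ΔH ≈ −201 kJ

Bonds broken (reactants):
  O-H: 4 × 473 = 1892
  O-O: 2 × 143 = 286
  Σ(broken) = 2178 kJ
Bonds formed (products):
  O-H: 4 × 473 = 1892
  O=O: 1 × 487 = 487
  Σ(formed) = 2379 kJ
ΔH = Σ(broken) − Σ(formed) = 2178 − 2379 = −201 kJ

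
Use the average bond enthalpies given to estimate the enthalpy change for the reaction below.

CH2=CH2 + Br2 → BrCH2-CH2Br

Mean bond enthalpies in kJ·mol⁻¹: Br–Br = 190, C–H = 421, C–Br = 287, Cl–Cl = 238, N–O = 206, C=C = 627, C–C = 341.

ΔH ≈ −98 kJ

Bonds broken (reactants):
  Br–Br: 1 × 190 = 190
  C–H: 4 × 421 = 1684
  C=C: 1 × 627 = 627
  Σ(broken) = 2501 kJ
Bonds formed (products):
  C–Br: 2 × 287 = 574
  C–C: 1 × 341 = 341
  C–H: 4 × 421 = 1684
  Σ(formed) = 2599 kJ
ΔH = Σ(broken) − Σ(formed) = 2501 − 2599 = −98 kJ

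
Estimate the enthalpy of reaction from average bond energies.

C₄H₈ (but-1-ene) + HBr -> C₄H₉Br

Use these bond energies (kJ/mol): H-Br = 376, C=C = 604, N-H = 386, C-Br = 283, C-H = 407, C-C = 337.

ΔH ≈ −47 kJ

Bonds broken (reactants):
  C-C: 2 × 337 = 674
  C-H: 8 × 407 = 3256
  C=C: 1 × 604 = 604
  H-Br: 1 × 376 = 376
  Σ(broken) = 4910 kJ
Bonds formed (products):
  C-Br: 1 × 283 = 283
  C-C: 3 × 337 = 1011
  C-H: 9 × 407 = 3663
  Σ(formed) = 4957 kJ
ΔH = Σ(broken) − Σ(formed) = 4910 − 4957 = −47 kJ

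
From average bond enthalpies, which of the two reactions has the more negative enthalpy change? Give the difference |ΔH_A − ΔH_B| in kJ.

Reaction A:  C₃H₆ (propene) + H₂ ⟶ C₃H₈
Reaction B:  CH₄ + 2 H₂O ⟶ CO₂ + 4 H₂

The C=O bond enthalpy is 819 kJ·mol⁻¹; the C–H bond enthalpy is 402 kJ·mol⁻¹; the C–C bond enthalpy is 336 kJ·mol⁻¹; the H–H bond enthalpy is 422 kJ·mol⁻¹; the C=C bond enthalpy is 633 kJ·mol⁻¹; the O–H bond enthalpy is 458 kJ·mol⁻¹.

Reaction A, by 199 kJ

Reaction A:
  Bonds broken (reactants):
    C–C: 1 × 336 = 336
    C–H: 6 × 402 = 2412
    C=C: 1 × 633 = 633
    H–H: 1 × 422 = 422
    Σ(broken) = 3803 kJ
  Bonds formed (products):
    C–C: 2 × 336 = 672
    C–H: 8 × 402 = 3216
    Σ(formed) = 3888 kJ
  ΔH_A = 3803 − 3888 = −85 kJ
Reaction B:
  Bonds broken (reactants):
    C–H: 4 × 402 = 1608
    O–H: 4 × 458 = 1832
    Σ(broken) = 3440 kJ
  Bonds formed (products):
    C=O: 2 × 819 = 1638
    H–H: 4 × 422 = 1688
    Σ(formed) = 3326 kJ
  ΔH_B = 3440 − 3326 = +114 kJ
ΔH_A − ΔH_B = −199 kJ, so reaction A has the more negative ΔH; |ΔH_A − ΔH_B| = 199 kJ.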